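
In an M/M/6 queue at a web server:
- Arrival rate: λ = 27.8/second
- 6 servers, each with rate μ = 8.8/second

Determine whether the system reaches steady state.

Stability requires ρ = λ/(cμ) < 1
ρ = 27.8/(6 × 8.8) = 27.8/52.80 = 0.5265
Since 0.5265 < 1, the system is STABLE.
The servers are busy 52.65% of the time.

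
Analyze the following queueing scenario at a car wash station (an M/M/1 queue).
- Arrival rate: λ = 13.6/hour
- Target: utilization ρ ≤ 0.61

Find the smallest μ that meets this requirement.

ρ = λ/μ, so μ = λ/ρ
μ ≥ 13.6/0.61 = 22.2951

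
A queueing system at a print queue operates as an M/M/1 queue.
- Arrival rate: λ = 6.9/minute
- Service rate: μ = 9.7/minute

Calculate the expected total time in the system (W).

First, compute utilization: ρ = λ/μ = 6.9/9.7 = 0.7113
For M/M/1: W = 1/(μ-λ)
W = 1/(9.7-6.9) = 1/2.80
W = 0.3571 minutes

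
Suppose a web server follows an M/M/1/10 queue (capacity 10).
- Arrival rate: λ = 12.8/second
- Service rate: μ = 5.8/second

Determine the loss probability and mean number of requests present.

ρ = λ/μ = 12.8/5.8 = 2.206897
P₀ = (1-ρ)/(1-ρ^(K+1)) = (1-2.206897)/(1-2.206897^11) = -1.2069/-6046.8736 = 0.0001996
P_K = P₀×ρ^K = 0.0001996 × 2.206897^10 = 0.0001996 × 2740.4422 = 0.5470
Blocking probability P_10 = 0.5470 (54.70%)
L = ρ[1 - (K+1)ρ^K + Kρ^(K+1)] / [(1-ρ)(1-ρ^(K+1))]
L = 2.206897 × (1 - 11×2740.4422 + 10×6047.8736) / ((1 - 2.206897) × (1 - 6047.8736)) = 9.1732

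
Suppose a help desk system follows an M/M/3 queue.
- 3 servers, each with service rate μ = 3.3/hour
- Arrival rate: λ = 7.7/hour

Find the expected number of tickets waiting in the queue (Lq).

Traffic intensity: ρ = λ/(cμ) = 7.7/(3×3.3) = 0.7778
Since ρ = 0.7778 < 1, system is stable.
Offered load a = λ/μ = cρ = 7.7/3.3 = 2.3333
P₀ = [ Σₙ₌₀^2 aⁿ/n! + a^3/(3!(1-ρ)) ]⁻¹
Σ = a^0/0! + a^1/1! + a^2/2! = 1.00000 + 2.33333 + 2.72222 = 6.0556
a^3/(3!(1-ρ)) = 12.7037/(6 × 0.222222) = 9.5278
P₀ = 1/(6.0556 + 9.5278) = 0.06417
Lq = P₀·a^3·ρ / (3!(1-ρ)²) = 0.064171 × 12.7037 × 0.77778 / (6 × 0.049383) = 2.1399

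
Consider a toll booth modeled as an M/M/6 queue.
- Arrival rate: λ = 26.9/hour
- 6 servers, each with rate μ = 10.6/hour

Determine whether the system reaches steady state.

Stability requires ρ = λ/(cμ) < 1
ρ = 26.9/(6 × 10.6) = 26.9/63.60 = 0.4230
Since 0.4230 < 1, the system is STABLE.
The servers are busy 42.30% of the time.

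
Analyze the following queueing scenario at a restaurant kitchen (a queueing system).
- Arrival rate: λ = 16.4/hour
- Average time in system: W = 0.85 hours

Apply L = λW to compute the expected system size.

Little's Law: L = λW
L = 16.4 × 0.85 = 13.9400 orders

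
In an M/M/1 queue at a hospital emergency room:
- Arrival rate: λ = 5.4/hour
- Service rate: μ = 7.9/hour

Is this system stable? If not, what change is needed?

Stability requires ρ = λ/(cμ) < 1
ρ = 5.4/(1 × 7.9) = 5.4/7.90 = 0.6835
Since 0.6835 < 1, the system is STABLE.
The server is busy 68.35% of the time.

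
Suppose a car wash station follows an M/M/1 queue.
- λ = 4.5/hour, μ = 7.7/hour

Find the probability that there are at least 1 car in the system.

ρ = λ/μ = 4.5/7.7 = 0.5844
P(N ≥ n) = ρⁿ
P(N ≥ 1) = 0.5844^1
P(N ≥ 1) = 0.5844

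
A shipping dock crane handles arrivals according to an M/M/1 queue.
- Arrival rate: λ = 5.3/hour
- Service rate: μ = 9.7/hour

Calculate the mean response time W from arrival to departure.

First, compute utilization: ρ = λ/μ = 5.3/9.7 = 0.5464
For M/M/1: W = 1/(μ-λ)
W = 1/(9.7-5.3) = 1/4.40
W = 0.2273 hours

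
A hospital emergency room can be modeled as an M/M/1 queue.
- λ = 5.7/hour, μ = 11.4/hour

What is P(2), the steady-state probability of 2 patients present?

ρ = λ/μ = 5.7/11.4 = 0.5000
P(n) = (1-ρ)ρⁿ
P(2) = (1-0.5000) × 0.5000^2
P(2) = 0.5000 × 0.2500
P(2) = 0.1250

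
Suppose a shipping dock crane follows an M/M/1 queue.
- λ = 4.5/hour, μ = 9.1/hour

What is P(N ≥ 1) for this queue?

ρ = λ/μ = 4.5/9.1 = 0.4945
P(N ≥ n) = ρⁿ
P(N ≥ 1) = 0.4945^1
P(N ≥ 1) = 0.4945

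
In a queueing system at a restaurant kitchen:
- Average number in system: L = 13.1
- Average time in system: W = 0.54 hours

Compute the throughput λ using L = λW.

Little's Law: L = λW, so λ = L/W
λ = 13.1/0.54 = 24.2593 orders/hour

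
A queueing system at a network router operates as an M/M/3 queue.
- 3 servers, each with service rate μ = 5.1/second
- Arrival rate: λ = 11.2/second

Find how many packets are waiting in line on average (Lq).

Traffic intensity: ρ = λ/(cμ) = 11.2/(3×5.1) = 0.7320
Since ρ = 0.7320 < 1, system is stable.
Offered load a = λ/μ = cρ = 11.2/5.1 = 2.1961
P₀ = [ Σₙ₌₀^2 aⁿ/n! + a^3/(3!(1-ρ)) ]⁻¹
Σ = a^0/0! + a^1/1! + a^2/2! = 1.0000 + 2.1961 + 2.4114 = 5.6075
a^3/(3!(1-ρ)) = 10.5912/(6 × 0.267974) = 6.5872
P₀ = 1/(5.6075 + 6.5872) = 0.08200
Lq = P₀·a^3·ρ / (3!(1-ρ)²) = 0.082003 × 10.5912 × 0.73203 / (6 × 0.071810) = 1.4756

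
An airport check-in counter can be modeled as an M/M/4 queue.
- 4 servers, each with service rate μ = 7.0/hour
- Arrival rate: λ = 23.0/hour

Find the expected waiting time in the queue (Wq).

Traffic intensity: ρ = λ/(cμ) = 23.0/(4×7.0) = 0.8214
Since ρ = 0.8214 < 1, system is stable.
Offered load a = λ/μ = cρ = 23.0/7.0 = 3.2857
P₀ = [ Σₙ₌₀^3 aⁿ/n! + a^4/(4!(1-ρ)) ]⁻¹
Σ = a^0/0! + a^1/1! + a^2/2! + a^3/3! = 1.00000 + 3.28571 + 5.39796 + 5.91205 = 15.5957
a^4/(4!(1-ρ)) = 116.5519/(24 × 0.1785714) = 27.1954
P₀ = 1/(15.5957 + 27.1954) = 0.02337
Lq = P₀·a^4·ρ / (4!(1-ρ)²) = 0.0233693 × 116.5519 × 0.821429 / (24 × 0.0318878) = 2.9235
Wq = Lq/λ = 2.9235/23.0 = 0.1271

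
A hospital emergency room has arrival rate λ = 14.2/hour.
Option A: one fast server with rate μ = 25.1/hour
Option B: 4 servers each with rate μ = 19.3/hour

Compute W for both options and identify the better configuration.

Option A: single server μ = 25.1 (M/M/1)
  ρ_A = 14.2/25.1 = 0.5657
  W_A = 1/(μ-λ) = 1/(25.1-14.2) = 1/10.90 = 0.09174

Option B: 4 servers μ = 19.3 (M/M/4)
  ρ_B = λ/(cμ) = 14.2/(4×19.3) = 0.1839
  Offered load a = λ/μ = cρ = 14.2/19.3 = 0.7358
  P₀ = [ Σₙ₌₀^3 aⁿ/n! + a^4/(4!(1-ρ)) ]⁻¹
  Σ = a^0/0! + a^1/1! + a^2/2! + a^3/3! = 1.0000 + 0.73575 + 0.27066 + 0.066381 = 2.0728
  a^4/(4!(1-ρ)) = 0.2930/(24 × 0.8161) = 0.01496
  P₀ = 1/(2.0728 + 0.01496) = 0.4790
  Lq = P₀·a^4·ρ / (4!(1-ρ)²) = 0.4790 × 0.2930 × 0.1839 / (24 × 0.6660) = 0.001615
  Wq_B = Lq/λ = 0.0016153/14.2 = 0.00011375
  W_B = Wq_B + 1/μ = 0.00011375 + 0.051813 = 0.05193

Since W_B = 0.05193 < W_A = 0.09174, Option B (multiple servers) has the shorter time in system.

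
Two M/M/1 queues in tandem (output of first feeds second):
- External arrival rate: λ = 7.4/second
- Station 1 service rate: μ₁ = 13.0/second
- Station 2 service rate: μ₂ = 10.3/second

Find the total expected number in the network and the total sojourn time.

By Jackson's theorem, each station behaves as independent M/M/1.
Station 1: ρ₁ = 7.4/13.0 = 0.5692, L₁ = ρ₁/(1-ρ₁) = λ/(μ₁-λ) = 7.4/5.60 = 1.321429
Station 2: ρ₂ = 7.4/10.3 = 0.7184, L₂ = ρ₂/(1-ρ₂) = λ/(μ₂-λ) = 7.4/2.90 = 2.551724
Total: L = L₁ + L₂ = 1.321429 + 2.551724 = 3.8732
W = L/λ = 3.8732/7.4 = 0.5234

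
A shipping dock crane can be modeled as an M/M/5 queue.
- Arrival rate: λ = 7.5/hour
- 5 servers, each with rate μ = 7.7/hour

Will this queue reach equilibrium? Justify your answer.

Stability requires ρ = λ/(cμ) < 1
ρ = 7.5/(5 × 7.7) = 7.5/38.50 = 0.1948
Since 0.1948 < 1, the system is STABLE.
The servers are busy 19.48% of the time.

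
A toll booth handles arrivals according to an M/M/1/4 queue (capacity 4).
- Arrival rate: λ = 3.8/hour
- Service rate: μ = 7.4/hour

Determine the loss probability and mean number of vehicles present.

ρ = λ/μ = 3.8/7.4 = 0.5135
P₀ = (1-ρ)/(1-ρ^(K+1)) = (1-0.5135)/(1-0.5135^5) = 0.4865/0.9643 = 0.5045
P_K = P₀×ρ^K = 0.5045 × 0.5135^4 = 0.5045 × 0.06953 = 0.03508
Blocking probability P_4 = 0.03508 (3.51%)
L = ρ[1 - (K+1)ρ^K + Kρ^(K+1)] / [(1-ρ)(1-ρ^(K+1))]
L = 0.5135 × (1 - 5×0.06953 + 4×0.03570) / ((1 - 0.5135) × (1 - 0.03570)) = 0.8704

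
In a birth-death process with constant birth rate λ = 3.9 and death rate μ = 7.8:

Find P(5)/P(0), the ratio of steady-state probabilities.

For constant rates: P(n)/P(0) = (λ/μ)^n
P(5)/P(0) = (3.9/7.8)^5 = 0.5000^5 = 0.03125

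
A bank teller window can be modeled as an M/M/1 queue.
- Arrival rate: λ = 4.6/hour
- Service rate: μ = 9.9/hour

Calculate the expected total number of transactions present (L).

ρ = λ/μ = 4.6/9.9 = 0.4646
For M/M/1: L = λ/(μ-λ)
L = 4.6/(9.9-4.6) = 4.6/5.30
L = 0.8679 transactions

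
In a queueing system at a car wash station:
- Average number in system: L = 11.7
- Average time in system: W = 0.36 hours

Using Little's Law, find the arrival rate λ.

Little's Law: L = λW, so λ = L/W
λ = 11.7/0.36 = 32.5000 cars/hour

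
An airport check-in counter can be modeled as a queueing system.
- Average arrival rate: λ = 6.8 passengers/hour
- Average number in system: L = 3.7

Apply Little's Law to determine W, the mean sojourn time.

Little's Law: L = λW, so W = L/λ
W = 3.7/6.8 = 0.5441 hours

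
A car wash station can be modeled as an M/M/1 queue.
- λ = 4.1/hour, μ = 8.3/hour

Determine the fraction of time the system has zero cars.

ρ = λ/μ = 4.1/8.3 = 0.4940
P(0) = 1 - ρ = 1 - 0.4940 = 0.5060
The server is idle 50.60% of the time.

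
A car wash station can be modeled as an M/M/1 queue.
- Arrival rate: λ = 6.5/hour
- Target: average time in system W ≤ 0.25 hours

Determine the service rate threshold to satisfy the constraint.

For M/M/1: W = 1/(μ-λ)
Need W ≤ 0.25, so 1/(μ-λ) ≤ 0.25
μ - λ ≥ 1/0.25 = 4.0000
μ ≥ 6.5 + 4.0000 = 10.5000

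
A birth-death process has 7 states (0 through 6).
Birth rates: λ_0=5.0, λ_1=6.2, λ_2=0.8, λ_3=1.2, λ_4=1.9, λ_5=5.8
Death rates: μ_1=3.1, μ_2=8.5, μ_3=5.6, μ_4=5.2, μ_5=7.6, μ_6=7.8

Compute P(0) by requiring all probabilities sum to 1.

Ratios P(n)/P(0) = (λ₀···λₙ₋₁)/(μ₁···μₙ):
P(1)/P(0) = (5.0)/(3.1) = 1.61290
P(2)/P(0) = (5.0×6.2)/(3.1×8.5) = 1.17647
P(3)/P(0) = (5.0×6.2×0.8)/(3.1×8.5×5.6) = 0.168067
P(4)/P(0) = (5.0×6.2×0.8×1.2)/(3.1×8.5×5.6×5.2) = 0.0387847
P(5)/P(0) = (5.0×6.2×0.8×1.2×1.9)/(3.1×8.5×5.6×5.2×7.6) = 0.00969619
P(6)/P(0) = (5.0×6.2×0.8×1.2×1.9×5.8)/(3.1×8.5×5.6×5.2×7.6×7.8) = 0.00720998

Normalization: ∑ P(n) = 1
P(0) × (1.00000 + 1.61290 + 1.17647 + 0.168067 + 0.0387847 + 0.00969619 + 0.00720998) = 1
P(0) × 4.0131 = 1
P(0) = 1/4.0131 = 0.2492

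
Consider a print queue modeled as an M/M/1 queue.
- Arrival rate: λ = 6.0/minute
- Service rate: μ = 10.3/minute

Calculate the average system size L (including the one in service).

ρ = λ/μ = 6.0/10.3 = 0.5825
For M/M/1: L = λ/(μ-λ)
L = 6.0/(10.3-6.0) = 6.0/4.30
L = 1.3953 jobs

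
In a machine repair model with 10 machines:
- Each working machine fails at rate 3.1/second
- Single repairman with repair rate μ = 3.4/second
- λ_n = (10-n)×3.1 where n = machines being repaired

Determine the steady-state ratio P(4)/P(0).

P(4)/P(0) = ∏_{i=0}^{4-1} λ_i/μ_{i+1}
= (10-0)×3.1/3.4 × (10-1)×3.1/3.4 × (10-2)×3.1/3.4 × (10-3)×3.1/3.4
= 3483.0655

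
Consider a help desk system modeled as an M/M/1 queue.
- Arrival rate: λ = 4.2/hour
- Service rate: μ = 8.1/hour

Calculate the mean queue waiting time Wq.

First, compute utilization: ρ = λ/μ = 4.2/8.1 = 0.5185
For M/M/1: Wq = λ/(μ(μ-λ))
Wq = 4.2/(8.1 × (8.1-4.2))
Wq = 4.2/(8.1 × 3.90)
Wq = 0.1330 hours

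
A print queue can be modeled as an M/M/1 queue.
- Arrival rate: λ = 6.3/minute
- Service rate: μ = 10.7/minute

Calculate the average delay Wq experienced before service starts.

First, compute utilization: ρ = λ/μ = 6.3/10.7 = 0.5888
For M/M/1: Wq = λ/(μ(μ-λ))
Wq = 6.3/(10.7 × (10.7-6.3))
Wq = 6.3/(10.7 × 4.40)
Wq = 0.1338 minutes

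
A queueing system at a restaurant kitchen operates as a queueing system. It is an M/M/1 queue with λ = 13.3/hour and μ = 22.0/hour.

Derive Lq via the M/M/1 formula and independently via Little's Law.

Method 1 (direct): Lq = λ²/(μ(μ-λ)) = 176.89/(22.0 × 8.70) = 0.9242

Method 2 (Little's Law):
W = 1/(μ-λ) = 1/8.70 = 0.114943
Wq = W - 1/μ = 0.114943 - 0.0454545 = 0.06949
Lq = λWq = 13.3 × 0.06949 = 0.9242 ✔ (matches Method 1)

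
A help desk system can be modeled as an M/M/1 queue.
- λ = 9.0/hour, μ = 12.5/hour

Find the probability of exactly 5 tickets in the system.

ρ = λ/μ = 9.0/12.5 = 0.7200
P(n) = (1-ρ)ρⁿ
P(5) = (1-0.7200) × 0.7200^5
P(5) = 0.2800 × 0.1935
P(5) = 0.05418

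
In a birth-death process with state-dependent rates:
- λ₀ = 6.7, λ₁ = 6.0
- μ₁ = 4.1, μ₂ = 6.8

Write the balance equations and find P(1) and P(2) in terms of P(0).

Balance equations:
State 0: λ₀P₀ = μ₁P₁ → P₁ = (λ₀/μ₁)P₀ = (6.7/4.1)P₀ = 1.6341P₀
State 1: P₂ = (λ₀λ₁)/(μ₁μ₂)P₀ = (6.7×6.0)/(4.1×6.8)P₀ = 1.4419P₀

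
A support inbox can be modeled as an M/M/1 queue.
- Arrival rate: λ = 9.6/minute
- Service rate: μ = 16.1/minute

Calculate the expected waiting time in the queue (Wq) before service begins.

First, compute utilization: ρ = λ/μ = 9.6/16.1 = 0.5963
For M/M/1: Wq = λ/(μ(μ-λ))
Wq = 9.6/(16.1 × (16.1-9.6))
Wq = 9.6/(16.1 × 6.50)
Wq = 0.09173 minutes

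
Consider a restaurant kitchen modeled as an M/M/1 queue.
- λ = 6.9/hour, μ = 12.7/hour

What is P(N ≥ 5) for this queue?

ρ = λ/μ = 6.9/12.7 = 0.5433
P(N ≥ n) = ρⁿ
P(N ≥ 5) = 0.5433^5
P(N ≥ 5) = 0.04734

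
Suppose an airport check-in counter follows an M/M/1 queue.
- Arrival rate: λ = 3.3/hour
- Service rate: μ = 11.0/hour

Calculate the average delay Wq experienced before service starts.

First, compute utilization: ρ = λ/μ = 3.3/11.0 = 0.3000
For M/M/1: Wq = λ/(μ(μ-λ))
Wq = 3.3/(11.0 × (11.0-3.3))
Wq = 3.3/(11.0 × 7.70)
Wq = 0.03896 hours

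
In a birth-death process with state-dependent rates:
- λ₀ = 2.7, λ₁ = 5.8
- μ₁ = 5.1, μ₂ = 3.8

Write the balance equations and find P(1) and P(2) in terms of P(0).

Balance equations:
State 0: λ₀P₀ = μ₁P₁ → P₁ = (λ₀/μ₁)P₀ = (2.7/5.1)P₀ = 0.5294P₀
State 1: P₂ = (λ₀λ₁)/(μ₁μ₂)P₀ = (2.7×5.8)/(5.1×3.8)P₀ = 0.8080P₀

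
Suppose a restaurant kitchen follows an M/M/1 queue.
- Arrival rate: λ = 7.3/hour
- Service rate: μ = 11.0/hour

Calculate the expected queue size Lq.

ρ = λ/μ = 7.3/11.0 = 0.6636
For M/M/1: Lq = λ²/(μ(μ-λ))
Lq = 53.29/(11.0 × 3.70)
Lq = 1.3093 orders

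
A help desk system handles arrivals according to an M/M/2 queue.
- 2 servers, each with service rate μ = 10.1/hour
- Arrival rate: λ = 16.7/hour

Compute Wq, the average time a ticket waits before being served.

Traffic intensity: ρ = λ/(cμ) = 16.7/(2×10.1) = 0.8267
Since ρ = 0.8267 < 1, system is stable.
Offered load a = λ/μ = cρ = 16.7/10.1 = 1.6535
P₀ = [ Σₙ₌₀^1 aⁿ/n! + a^2/(2!(1-ρ)) ]⁻¹
Σ = a^0/0! + a^1/1! = 1.0000 + 1.6535 = 2.6535
a^2/(2!(1-ρ)) = 2.73395/(2 × 0.173267) = 7.8894
P₀ = 1/(2.6535 + 7.8894) = 0.09485
Lq = P₀·a^2·ρ / (2!(1-ρ)²) = 0.09485 × 2.7339 × 0.8267 / (2 × 0.03002) = 3.5705
Wq = Lq/λ = 3.5705/16.7 = 0.2138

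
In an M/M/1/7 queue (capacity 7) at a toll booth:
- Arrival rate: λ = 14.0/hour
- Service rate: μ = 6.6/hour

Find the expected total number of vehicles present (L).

ρ = λ/μ = 14.0/6.6 = 2.1212
P₀ = (1-ρ)/(1-ρ^(K+1)) = (1-2.1212)/(1-2.1212^8) = -1.1212/-408.8764 = 0.002742
P_K = P₀×ρ^K = 0.0027421 × 2.1212^7 = 0.0027421 × 193.2286 = 0.5299
L = ρ[1 - (K+1)ρ^K + Kρ^(K+1)] / [(1-ρ)(1-ρ^(K+1))]
L = 2.1212 × (1 - 8×193.2286 + 7×409.8764) / ((1 - 2.1212) × (1 - 409.8764)) = 6.1277 vehicles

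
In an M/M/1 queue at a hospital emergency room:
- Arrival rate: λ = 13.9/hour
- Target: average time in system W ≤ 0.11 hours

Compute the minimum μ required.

For M/M/1: W = 1/(μ-λ)
Need W ≤ 0.11, so 1/(μ-λ) ≤ 0.11
μ - λ ≥ 1/0.11 = 9.0909
μ ≥ 13.9 + 9.0909 = 22.9909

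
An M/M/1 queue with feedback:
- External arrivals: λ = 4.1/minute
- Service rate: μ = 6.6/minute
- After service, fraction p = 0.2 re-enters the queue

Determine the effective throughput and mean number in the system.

Effective arrival rate: λ_eff = λ/(1-p) = 4.1/(1-0.2) = 4.1/0.80 = 5.1250
ρ = λ_eff/μ = 5.1250/6.6 = 0.776515
L = ρ/(1-ρ) = 0.776515/(1-0.776515) = 3.4746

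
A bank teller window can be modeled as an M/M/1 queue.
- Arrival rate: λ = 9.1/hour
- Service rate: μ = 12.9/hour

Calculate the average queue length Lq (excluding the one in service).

ρ = λ/μ = 9.1/12.9 = 0.7054
For M/M/1: Lq = λ²/(μ(μ-λ))
Lq = 82.81/(12.9 × 3.80)
Lq = 1.6893 transactions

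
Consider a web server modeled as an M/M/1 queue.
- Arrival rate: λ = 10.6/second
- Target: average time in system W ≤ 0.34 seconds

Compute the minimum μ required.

For M/M/1: W = 1/(μ-λ)
Need W ≤ 0.34, so 1/(μ-λ) ≤ 0.34
μ - λ ≥ 1/0.34 = 2.9412
μ ≥ 10.6 + 2.9412 = 13.5412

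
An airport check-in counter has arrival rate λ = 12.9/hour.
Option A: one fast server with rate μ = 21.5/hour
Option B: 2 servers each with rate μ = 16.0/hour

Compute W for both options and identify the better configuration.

Option A: single server μ = 21.5 (M/M/1)
  ρ_A = 12.9/21.5 = 0.6000
  W_A = 1/(μ-λ) = 1/(21.5-12.9) = 1/8.60 = 0.1163

Option B: 2 servers μ = 16.0 (M/M/2)
  ρ_B = λ/(cμ) = 12.9/(2×16.0) = 0.4031
  Offered load a = λ/μ = cρ = 12.9/16.0 = 0.8063
  P₀ = [ Σₙ₌₀^1 aⁿ/n! + a^2/(2!(1-ρ)) ]⁻¹
  Σ = a^0/0! + a^1/1! = 1.0000 + 0.80625 = 1.8062
  a^2/(2!(1-ρ)) = 0.6500/(2 × 0.5969) = 0.5445
  P₀ = 1/(1.8062 + 0.5445) = 0.4254
  Lq = P₀·a^2·ρ / (2!(1-ρ)²) = 0.4254 × 0.6500 × 0.4031 / (2 × 0.3563) = 0.1564
  Wq_B = Lq/λ = 0.15645/12.9 = 0.01213
  W_B = Wq_B + 1/μ = 0.01213 + 0.06250 = 0.07463

Since W_B = 0.07463 < W_A = 0.1163, Option B (multiple servers) has the shorter time in system.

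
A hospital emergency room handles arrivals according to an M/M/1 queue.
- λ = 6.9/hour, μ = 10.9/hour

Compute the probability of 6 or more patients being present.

ρ = λ/μ = 6.9/10.9 = 0.63303
P(N ≥ n) = ρⁿ
P(N ≥ 6) = 0.63303^6
P(N ≥ 6) = 0.06435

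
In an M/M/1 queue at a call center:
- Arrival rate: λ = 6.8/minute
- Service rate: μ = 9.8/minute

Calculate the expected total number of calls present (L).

ρ = λ/μ = 6.8/9.8 = 0.6939
For M/M/1: L = λ/(μ-λ)
L = 6.8/(9.8-6.8) = 6.8/3.00
L = 2.2667 calls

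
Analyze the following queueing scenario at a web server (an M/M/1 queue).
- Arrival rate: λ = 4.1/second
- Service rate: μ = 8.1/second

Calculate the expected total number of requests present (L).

ρ = λ/μ = 4.1/8.1 = 0.5062
For M/M/1: L = λ/(μ-λ)
L = 4.1/(8.1-4.1) = 4.1/4.00
L = 1.0250 requests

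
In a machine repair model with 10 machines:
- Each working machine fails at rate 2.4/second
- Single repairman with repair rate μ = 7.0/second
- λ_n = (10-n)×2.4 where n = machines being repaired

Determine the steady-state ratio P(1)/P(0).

P(1)/P(0) = ∏_{i=0}^{1-1} λ_i/μ_{i+1}
= (10-0)×2.4/7.0
= 3.4286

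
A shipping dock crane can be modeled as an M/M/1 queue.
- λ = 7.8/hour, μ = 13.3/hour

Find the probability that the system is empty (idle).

ρ = λ/μ = 7.8/13.3 = 0.5865
P(0) = 1 - ρ = 1 - 0.5865 = 0.4135
The server is idle 41.35% of the time.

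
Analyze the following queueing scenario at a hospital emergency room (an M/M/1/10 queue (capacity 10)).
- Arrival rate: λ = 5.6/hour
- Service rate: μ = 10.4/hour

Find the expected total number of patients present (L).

ρ = λ/μ = 5.6/10.4 = 0.53846
P₀ = (1-ρ)/(1-ρ^(K+1)) = (1-0.53846)/(1-0.53846^11) = 0.4615/0.9989 = 0.4620
P_K = P₀×ρ^K = 0.46205 × 0.53846^10 = 0.46205 × 0.0020490 = 0.0009467
L = ρ[1 - (K+1)ρ^K + Kρ^(K+1)] / [(1-ρ)(1-ρ^(K+1))]
L = 0.53846 × (1 - 11×0.002049 + 10×0.001103) / ((1 - 0.53846) × (1 - 0.001103)) = 1.1545 patients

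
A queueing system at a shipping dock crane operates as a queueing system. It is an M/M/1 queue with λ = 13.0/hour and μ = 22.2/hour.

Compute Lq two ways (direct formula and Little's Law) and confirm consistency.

Method 1 (direct): Lq = λ²/(μ(μ-λ)) = 169.00/(22.2 × 9.20) = 0.8275

Method 2 (Little's Law):
W = 1/(μ-λ) = 1/9.20 = 0.1087
Wq = W - 1/μ = 0.1087 - 0.04505 = 0.06365
Lq = λWq = 13.0 × 0.06365 = 0.8275 ✔ (matches Method 1)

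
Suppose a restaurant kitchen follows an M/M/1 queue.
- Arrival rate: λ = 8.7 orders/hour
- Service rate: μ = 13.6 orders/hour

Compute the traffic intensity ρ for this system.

Server utilization: ρ = λ/μ
ρ = 8.7/13.6 = 0.6397
The server is busy 63.97% of the time.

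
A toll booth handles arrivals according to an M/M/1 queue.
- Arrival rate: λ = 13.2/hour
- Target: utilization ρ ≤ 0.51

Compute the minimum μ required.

ρ = λ/μ, so μ = λ/ρ
μ ≥ 13.2/0.51 = 25.8824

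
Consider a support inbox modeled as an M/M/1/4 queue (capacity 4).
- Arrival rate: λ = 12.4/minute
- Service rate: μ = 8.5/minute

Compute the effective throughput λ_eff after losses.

ρ = λ/μ = 12.4/8.5 = 1.4588
P₀ = (1-ρ)/(1-ρ^(K+1)) = (1-1.4588)/(1-1.4588^5) = -0.4588/-5.6066 = 0.08183
P_K = P₀×ρ^K = 0.08183 × 1.4588^4 = 0.08183 × 4.5288 = 0.3706
λ_eff = λ(1-P_K) = 12.4 × (1 - 0.370608) = 12.4 × 0.629392 = 7.8045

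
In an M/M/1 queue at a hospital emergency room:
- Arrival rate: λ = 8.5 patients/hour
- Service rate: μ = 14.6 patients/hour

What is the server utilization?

Server utilization: ρ = λ/μ
ρ = 8.5/14.6 = 0.5822
The server is busy 58.22% of the time.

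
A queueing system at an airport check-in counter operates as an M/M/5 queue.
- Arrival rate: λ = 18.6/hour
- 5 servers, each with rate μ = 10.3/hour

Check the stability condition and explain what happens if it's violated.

Stability requires ρ = λ/(cμ) < 1
ρ = 18.6/(5 × 10.3) = 18.6/51.50 = 0.3612
Since 0.3612 < 1, the system is STABLE.
The servers are busy 36.12% of the time.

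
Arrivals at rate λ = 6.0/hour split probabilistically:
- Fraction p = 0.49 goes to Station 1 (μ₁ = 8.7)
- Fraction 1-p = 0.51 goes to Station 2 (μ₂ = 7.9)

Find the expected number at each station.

Effective rates: λ₁ = 6.0×0.49 = 2.94, λ₂ = 6.0×0.51 = 3.06
Station 1: ρ₁ = 2.94/8.7 = 0.33793, L₁ = ρ₁/(1-ρ₁) = 0.33793/(1-0.33793) = 0.5104
Station 2: ρ₂ = 3.06/7.9 = 0.38734, L₂ = ρ₂/(1-ρ₂) = 0.38734/(1-0.38734) = 0.6322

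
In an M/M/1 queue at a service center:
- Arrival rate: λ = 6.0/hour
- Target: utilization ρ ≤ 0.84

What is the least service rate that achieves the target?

ρ = λ/μ, so μ = λ/ρ
μ ≥ 6.0/0.84 = 7.1429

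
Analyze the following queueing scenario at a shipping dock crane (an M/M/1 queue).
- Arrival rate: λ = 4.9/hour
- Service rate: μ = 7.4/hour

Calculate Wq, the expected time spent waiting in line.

First, compute utilization: ρ = λ/μ = 4.9/7.4 = 0.6622
For M/M/1: Wq = λ/(μ(μ-λ))
Wq = 4.9/(7.4 × (7.4-4.9))
Wq = 4.9/(7.4 × 2.50)
Wq = 0.2649 hours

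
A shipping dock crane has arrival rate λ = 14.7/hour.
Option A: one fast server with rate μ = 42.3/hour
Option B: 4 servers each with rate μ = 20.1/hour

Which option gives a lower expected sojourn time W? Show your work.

Option A: single server μ = 42.3 (M/M/1)
  ρ_A = 14.7/42.3 = 0.3475
  W_A = 1/(μ-λ) = 1/(42.3-14.7) = 1/27.60 = 0.03623

Option B: 4 servers μ = 20.1 (M/M/4)
  ρ_B = λ/(cμ) = 14.7/(4×20.1) = 0.1828
  Offered load a = λ/μ = cρ = 14.7/20.1 = 0.7313
  P₀ = [ Σₙ₌₀^3 aⁿ/n! + a^4/(4!(1-ρ)) ]⁻¹
  Σ = a^0/0! + a^1/1! + a^2/2! + a^3/3! = 1.0000 + 0.73134 + 0.26743 + 0.065195 = 2.0640
  a^4/(4!(1-ρ)) = 0.2861/(24 × 0.8172) = 0.01459
  P₀ = 1/(2.0640 + 0.01459) = 0.4811
  Lq = P₀·a^4·ρ / (4!(1-ρ)²) = 0.4811 × 0.2861 × 0.1828 / (24 × 0.6678) = 0.001570
  Wq_B = Lq/λ = 0.001570/14.7 = 0.0001068
  W_B = Wq_B + 1/μ = 0.0001068 + 0.04975 = 0.04986

Since W_A = 0.03623 < W_B = 0.04986, Option A (single fast server) has the shorter time in system.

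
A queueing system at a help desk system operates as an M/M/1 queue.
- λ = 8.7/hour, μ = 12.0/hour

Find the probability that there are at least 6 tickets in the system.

ρ = λ/μ = 8.7/12.0 = 0.7250
P(N ≥ n) = ρⁿ
P(N ≥ 6) = 0.7250^6
P(N ≥ 6) = 0.1452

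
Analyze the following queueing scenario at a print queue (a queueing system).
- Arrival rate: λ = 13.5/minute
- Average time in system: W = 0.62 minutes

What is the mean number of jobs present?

Little's Law: L = λW
L = 13.5 × 0.62 = 8.3700 jobs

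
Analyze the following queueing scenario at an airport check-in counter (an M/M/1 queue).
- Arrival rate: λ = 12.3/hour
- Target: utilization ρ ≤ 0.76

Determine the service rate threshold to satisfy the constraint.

ρ = λ/μ, so μ = λ/ρ
μ ≥ 12.3/0.76 = 16.1842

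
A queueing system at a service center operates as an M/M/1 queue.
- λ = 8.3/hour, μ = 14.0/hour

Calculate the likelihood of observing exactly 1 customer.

ρ = λ/μ = 8.3/14.0 = 0.5929
P(n) = (1-ρ)ρⁿ
P(1) = (1-0.5929) × 0.5929^1
P(1) = 0.4071 × 0.5929
P(1) = 0.2414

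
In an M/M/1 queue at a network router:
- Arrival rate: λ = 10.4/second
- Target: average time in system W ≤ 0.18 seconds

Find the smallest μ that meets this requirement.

For M/M/1: W = 1/(μ-λ)
Need W ≤ 0.18, so 1/(μ-λ) ≤ 0.18
μ - λ ≥ 1/0.18 = 5.5556
μ ≥ 10.4 + 5.5556 = 15.9556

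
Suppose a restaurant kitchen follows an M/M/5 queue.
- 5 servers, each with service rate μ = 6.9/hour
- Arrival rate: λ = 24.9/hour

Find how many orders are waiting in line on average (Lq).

Traffic intensity: ρ = λ/(cμ) = 24.9/(5×6.9) = 0.7217
Since ρ = 0.7217 < 1, system is stable.
Offered load a = λ/μ = cρ = 24.9/6.9 = 3.6087
P₀ = [ Σₙ₌₀^4 aⁿ/n! + a^5/(5!(1-ρ)) ]⁻¹
Σ = a^0/0! + a^1/1! + a^2/2! + a^3/3! + a^4/4! = 1.0000 + 3.6087 + 6.5113 + 7.8325 + 7.0663 = 26.0188
a^5/(5!(1-ρ)) = 611.9998/(120 × 0.278261) = 18.3281
P₀ = 1/(26.0188 + 18.3281) = 0.02255
Lq = P₀·a^5·ρ / (5!(1-ρ)²) = 0.0225495 × 611.9998 × 0.721739 / (120 × 0.0774291) = 1.0720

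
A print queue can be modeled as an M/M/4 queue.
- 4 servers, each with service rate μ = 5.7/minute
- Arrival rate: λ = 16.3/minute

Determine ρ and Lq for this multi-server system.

Traffic intensity: ρ = λ/(cμ) = 16.3/(4×5.7) = 0.7149
Since ρ = 0.7149 < 1, system is stable.
Offered load a = λ/μ = cρ = 16.3/5.7 = 2.8596
P₀ = [ Σₙ₌₀^3 aⁿ/n! + a^4/(4!(1-ρ)) ]⁻¹
Σ = a^0/0! + a^1/1! + a^2/2! + a^3/3! = 1.00000 + 2.85965 + 4.08880 + 3.89751 = 11.8460
a^4/(4!(1-ρ)) = 66.87303/(24 × 0.2850877) = 9.7738
P₀ = 1/(11.8460 + 9.7738) = 0.04625
Lq = P₀·a^4·ρ / (4!(1-ρ)²) = 0.046254 × 66.8730 × 0.71491 / (24 × 0.081275) = 1.1337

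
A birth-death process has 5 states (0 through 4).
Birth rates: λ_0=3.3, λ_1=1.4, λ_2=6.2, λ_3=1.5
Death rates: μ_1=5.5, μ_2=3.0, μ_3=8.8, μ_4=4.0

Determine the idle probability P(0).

Ratios P(n)/P(0) = (λ₀···λₙ₋₁)/(μ₁···μₙ):
P(1)/P(0) = (3.3)/(5.5) = 0.6000
P(2)/P(0) = (3.3×1.4)/(5.5×3.0) = 0.2800
P(3)/P(0) = (3.3×1.4×6.2)/(5.5×3.0×8.8) = 0.1973
P(4)/P(0) = (3.3×1.4×6.2×1.5)/(5.5×3.0×8.8×4.0) = 0.07398

Normalization: ∑ P(n) = 1
P(0) × (1.0000 + 0.6000 + 0.2800 + 0.1973 + 0.07398) = 1
P(0) × 2.1513 = 1
P(0) = 1/2.1513 = 0.4648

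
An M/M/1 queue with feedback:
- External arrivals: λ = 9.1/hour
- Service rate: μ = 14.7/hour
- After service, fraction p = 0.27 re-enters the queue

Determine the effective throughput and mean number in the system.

Effective arrival rate: λ_eff = λ/(1-p) = 9.1/(1-0.27) = 9.1/0.73 = 12.4658
ρ = λ_eff/μ = 12.4658/14.7 = 0.84801
L = ρ/(1-ρ) = 0.84801/(1-0.84801) = 5.5794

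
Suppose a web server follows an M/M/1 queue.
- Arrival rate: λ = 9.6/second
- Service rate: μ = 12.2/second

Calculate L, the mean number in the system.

ρ = λ/μ = 9.6/12.2 = 0.7869
For M/M/1: L = λ/(μ-λ)
L = 9.6/(12.2-9.6) = 9.6/2.60
L = 3.6923 requests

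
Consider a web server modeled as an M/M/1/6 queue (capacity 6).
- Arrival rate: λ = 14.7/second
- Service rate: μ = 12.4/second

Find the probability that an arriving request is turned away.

ρ = λ/μ = 14.7/12.4 = 1.18548
P₀ = (1-ρ)/(1-ρ^(K+1)) = (1-1.18548)/(1-1.18548^7) = -0.18548/-2.2905 = 0.08098
P_K = P₀×ρ^K = 0.08098 × 1.18548^6 = 0.08098 × 2.7757 = 0.2248
Blocking probability = 22.48%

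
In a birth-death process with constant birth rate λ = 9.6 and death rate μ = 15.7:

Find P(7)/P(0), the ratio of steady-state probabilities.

For constant rates: P(n)/P(0) = (λ/μ)^n
P(7)/P(0) = (9.6/15.7)^7 = 0.61146^7 = 0.03196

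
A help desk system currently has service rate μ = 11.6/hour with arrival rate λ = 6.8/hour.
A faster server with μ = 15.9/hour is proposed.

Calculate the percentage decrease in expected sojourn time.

System 1: ρ₁ = 6.8/11.6 = 0.5862, W₁ = 1/(11.6-6.8) = 0.20833
System 2: ρ₂ = 6.8/15.9 = 0.4277, W₂ = 1/(15.9-6.8) = 0.10989
Improvement: (W₁-W₂)/W₁ = (0.20833-0.10989)/0.20833 = 47.25%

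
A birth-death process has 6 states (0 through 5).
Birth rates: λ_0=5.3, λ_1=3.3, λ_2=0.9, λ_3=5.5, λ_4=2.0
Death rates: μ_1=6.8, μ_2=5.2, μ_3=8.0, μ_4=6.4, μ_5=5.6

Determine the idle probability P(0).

Ratios P(n)/P(0) = (λ₀···λₙ₋₁)/(μ₁···μₙ):
P(1)/P(0) = (5.3)/(6.8) = 0.7794
P(2)/P(0) = (5.3×3.3)/(6.8×5.2) = 0.4946
P(3)/P(0) = (5.3×3.3×0.9)/(6.8×5.2×8.0) = 0.05565
P(4)/P(0) = (5.3×3.3×0.9×5.5)/(6.8×5.2×8.0×6.4) = 0.04782
P(5)/P(0) = (5.3×3.3×0.9×5.5×2.0)/(6.8×5.2×8.0×6.4×5.6) = 0.01708

Normalization: ∑ P(n) = 1
P(0) × (1.0000 + 0.7794 + 0.4946 + 0.05565 + 0.04782 + 0.01708) = 1
P(0) × 2.3946 = 1
P(0) = 1/2.3946 = 0.4176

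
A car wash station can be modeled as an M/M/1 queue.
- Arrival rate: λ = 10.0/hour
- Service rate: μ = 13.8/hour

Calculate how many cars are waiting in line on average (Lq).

ρ = λ/μ = 10.0/13.8 = 0.7246
For M/M/1: Lq = λ²/(μ(μ-λ))
Lq = 100.00/(13.8 × 3.80)
Lq = 1.9069 cars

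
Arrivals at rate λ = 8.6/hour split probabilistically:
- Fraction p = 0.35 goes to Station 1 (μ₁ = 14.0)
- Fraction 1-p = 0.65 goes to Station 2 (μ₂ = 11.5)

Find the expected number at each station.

Effective rates: λ₁ = 8.6×0.35 = 3.01, λ₂ = 8.6×0.65 = 5.59
Station 1: ρ₁ = 3.01/14.0 = 0.2150, L₁ = ρ₁/(1-ρ₁) = 0.2150/(1-0.2150) = 0.2739
Station 2: ρ₂ = 5.59/11.5 = 0.4861, L₂ = ρ₂/(1-ρ₂) = 0.4861/(1-0.4861) = 0.9459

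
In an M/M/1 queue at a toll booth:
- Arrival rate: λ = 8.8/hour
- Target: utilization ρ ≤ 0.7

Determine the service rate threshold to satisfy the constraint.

ρ = λ/μ, so μ = λ/ρ
μ ≥ 8.8/0.7 = 12.5714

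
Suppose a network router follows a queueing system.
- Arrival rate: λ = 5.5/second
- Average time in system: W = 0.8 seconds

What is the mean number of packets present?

Little's Law: L = λW
L = 5.5 × 0.8 = 4.4000 packets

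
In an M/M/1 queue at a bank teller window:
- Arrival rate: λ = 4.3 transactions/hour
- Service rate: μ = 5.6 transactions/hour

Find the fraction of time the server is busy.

Server utilization: ρ = λ/μ
ρ = 4.3/5.6 = 0.7679
The server is busy 76.79% of the time.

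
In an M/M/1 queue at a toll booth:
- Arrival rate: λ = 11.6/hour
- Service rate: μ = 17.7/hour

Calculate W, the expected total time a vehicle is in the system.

First, compute utilization: ρ = λ/μ = 11.6/17.7 = 0.6554
For M/M/1: W = 1/(μ-λ)
W = 1/(17.7-11.6) = 1/6.10
W = 0.1639 hours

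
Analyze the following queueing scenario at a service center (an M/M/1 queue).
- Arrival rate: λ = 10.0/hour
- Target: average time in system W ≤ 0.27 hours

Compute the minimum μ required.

For M/M/1: W = 1/(μ-λ)
Need W ≤ 0.27, so 1/(μ-λ) ≤ 0.27
μ - λ ≥ 1/0.27 = 3.7037
μ ≥ 10.0 + 3.7037 = 13.7037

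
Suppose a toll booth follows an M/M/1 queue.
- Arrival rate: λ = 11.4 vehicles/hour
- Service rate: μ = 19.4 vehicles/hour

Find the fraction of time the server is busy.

Server utilization: ρ = λ/μ
ρ = 11.4/19.4 = 0.5876
The server is busy 58.76% of the time.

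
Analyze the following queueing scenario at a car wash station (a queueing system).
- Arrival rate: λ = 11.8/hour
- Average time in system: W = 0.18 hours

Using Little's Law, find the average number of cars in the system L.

Little's Law: L = λW
L = 11.8 × 0.18 = 2.1240 cars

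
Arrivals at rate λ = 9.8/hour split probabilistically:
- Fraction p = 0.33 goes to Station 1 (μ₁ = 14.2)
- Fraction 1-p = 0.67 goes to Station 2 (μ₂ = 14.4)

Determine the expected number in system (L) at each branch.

Effective rates: λ₁ = 9.8×0.33 = 3.234, λ₂ = 9.8×0.67 = 6.566
Station 1: ρ₁ = 3.234/14.2 = 0.22775, L₁ = ρ₁/(1-ρ₁) = 0.22775/(1-0.22775) = 0.2949
Station 2: ρ₂ = 6.566/14.4 = 0.45597, L₂ = ρ₂/(1-ρ₂) = 0.45597/(1-0.45597) = 0.8381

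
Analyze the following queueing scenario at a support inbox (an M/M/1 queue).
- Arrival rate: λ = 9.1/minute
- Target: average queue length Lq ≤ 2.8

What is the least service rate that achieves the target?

For M/M/1: Lq = λ²/(μ(μ-λ))
Need Lq ≤ 2.8, i.e. μ(μ-λ) ≥ λ²/2.8
μ² - 9.1μ - 82.81/2.8 ≥ 0  →  μ² - 9.1μ - 29.5750 ≥ 0
Quadratic formula (positive root): μ = [λ + √(λ² + 4×29.5750)]/2
Discriminant: 82.81 + 4×29.5750 = 201.1100, √201.1100 = 14.1813
μ ≥ (9.1 + 14.1813)/2 = 11.6407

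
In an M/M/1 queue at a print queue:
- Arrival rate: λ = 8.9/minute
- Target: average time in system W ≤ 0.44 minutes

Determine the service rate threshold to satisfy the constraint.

For M/M/1: W = 1/(μ-λ)
Need W ≤ 0.44, so 1/(μ-λ) ≤ 0.44
μ - λ ≥ 1/0.44 = 2.2727
μ ≥ 8.9 + 2.2727 = 11.1727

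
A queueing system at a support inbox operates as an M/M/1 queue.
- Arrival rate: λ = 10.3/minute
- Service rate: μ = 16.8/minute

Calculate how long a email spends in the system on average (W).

First, compute utilization: ρ = λ/μ = 10.3/16.8 = 0.6131
For M/M/1: W = 1/(μ-λ)
W = 1/(16.8-10.3) = 1/6.50
W = 0.1538 minutes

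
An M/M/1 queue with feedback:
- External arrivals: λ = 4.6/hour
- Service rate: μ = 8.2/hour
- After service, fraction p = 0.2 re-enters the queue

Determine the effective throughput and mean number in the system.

Effective arrival rate: λ_eff = λ/(1-p) = 4.6/(1-0.2) = 4.6/0.80 = 5.7500
ρ = λ_eff/μ = 5.7500/8.2 = 0.70122
L = ρ/(1-ρ) = 0.70122/(1-0.70122) = 2.3469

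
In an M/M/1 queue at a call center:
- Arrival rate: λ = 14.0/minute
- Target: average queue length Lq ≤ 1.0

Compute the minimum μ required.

For M/M/1: Lq = λ²/(μ(μ-λ))
Need Lq ≤ 1.0, i.e. μ(μ-λ) ≥ λ²/1.0
μ² - 14.0μ - 196.00/1.0 ≥ 0  →  μ² - 14.0μ - 196.0000 ≥ 0
Quadratic formula (positive root): μ = [λ + √(λ² + 4×196.0000)]/2
Discriminant: 196.00 + 4×196.0000 = 980.0000, √980.0000 = 31.3050
μ ≥ (14.0 + 31.3050)/2 = 22.6525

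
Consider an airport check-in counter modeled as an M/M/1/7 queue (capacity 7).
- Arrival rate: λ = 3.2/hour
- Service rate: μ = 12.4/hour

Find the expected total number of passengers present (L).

ρ = λ/μ = 3.2/12.4 = 0.2580645
P₀ = (1-ρ)/(1-ρ^(K+1)) = (1-0.2580645)/(1-0.2580645^8) = 0.74194/0.99998 = 0.7420
P_K = P₀×ρ^K = 0.7420 × 0.2580645^7 = 0.7420 × 0.00007623 = 0.00005656
L = ρ[1 - (K+1)ρ^K + Kρ^(K+1)] / [(1-ρ)(1-ρ^(K+1))]
L = 0.2580645 × (1 - 8×0.00007623 + 7×0.00001967) / ((1 - 0.2580645) × (1 - 0.00001967)) = 0.3477 passengers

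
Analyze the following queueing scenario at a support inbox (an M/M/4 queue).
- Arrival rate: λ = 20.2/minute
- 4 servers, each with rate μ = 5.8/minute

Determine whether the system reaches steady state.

Stability requires ρ = λ/(cμ) < 1
ρ = 20.2/(4 × 5.8) = 20.2/23.20 = 0.8707
Since 0.8707 < 1, the system is STABLE.
The servers are busy 87.07% of the time.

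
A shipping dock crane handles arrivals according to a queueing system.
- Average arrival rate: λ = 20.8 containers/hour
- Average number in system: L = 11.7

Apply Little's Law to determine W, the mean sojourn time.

Little's Law: L = λW, so W = L/λ
W = 11.7/20.8 = 0.5625 hours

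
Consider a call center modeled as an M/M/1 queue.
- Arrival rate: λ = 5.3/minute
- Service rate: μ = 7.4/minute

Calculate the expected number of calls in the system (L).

ρ = λ/μ = 5.3/7.4 = 0.7162
For M/M/1: L = λ/(μ-λ)
L = 5.3/(7.4-5.3) = 5.3/2.10
L = 2.5238 calls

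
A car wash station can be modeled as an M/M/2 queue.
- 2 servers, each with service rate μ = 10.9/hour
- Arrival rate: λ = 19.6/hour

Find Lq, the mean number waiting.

Traffic intensity: ρ = λ/(cμ) = 19.6/(2×10.9) = 0.8991
Since ρ = 0.8991 < 1, system is stable.
Offered load a = λ/μ = cρ = 19.6/10.9 = 1.7982
P₀ = [ Σₙ₌₀^1 aⁿ/n! + a^2/(2!(1-ρ)) ]⁻¹
Σ = a^0/0! + a^1/1! = 1.0000 + 1.7982 = 2.7982
a^2/(2!(1-ρ)) = 3.233398/(2 × 0.1009174) = 16.0200
P₀ = 1/(2.7982 + 16.0200) = 0.05314
Lq = P₀·a^2·ρ / (2!(1-ρ)²) = 0.0531401 × 3.23340 × 0.899083 / (2 × 0.0101843) = 7.5844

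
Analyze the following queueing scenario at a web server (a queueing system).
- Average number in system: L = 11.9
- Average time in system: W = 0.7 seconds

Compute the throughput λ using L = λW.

Little's Law: L = λW, so λ = L/W
λ = 11.9/0.7 = 17.0000 requests/second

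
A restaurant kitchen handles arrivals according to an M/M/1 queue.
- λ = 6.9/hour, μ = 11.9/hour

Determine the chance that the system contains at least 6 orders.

ρ = λ/μ = 6.9/11.9 = 0.57983
P(N ≥ n) = ρⁿ
P(N ≥ 6) = 0.57983^6
P(N ≥ 6) = 0.03800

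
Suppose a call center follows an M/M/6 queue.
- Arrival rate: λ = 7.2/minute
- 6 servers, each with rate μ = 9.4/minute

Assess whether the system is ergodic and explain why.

Stability requires ρ = λ/(cμ) < 1
ρ = 7.2/(6 × 9.4) = 7.2/56.40 = 0.1277
Since 0.1277 < 1, the system is STABLE.
The servers are busy 12.77% of the time.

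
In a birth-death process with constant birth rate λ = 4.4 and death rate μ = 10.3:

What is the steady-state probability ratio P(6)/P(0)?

For constant rates: P(n)/P(0) = (λ/μ)^n
P(6)/P(0) = (4.4/10.3)^6 = 0.42718^6 = 0.006077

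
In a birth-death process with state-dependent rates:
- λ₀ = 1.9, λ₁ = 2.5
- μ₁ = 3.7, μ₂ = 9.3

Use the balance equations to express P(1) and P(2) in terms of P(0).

Balance equations:
State 0: λ₀P₀ = μ₁P₁ → P₁ = (λ₀/μ₁)P₀ = (1.9/3.7)P₀ = 0.5135P₀
State 1: P₂ = (λ₀λ₁)/(μ₁μ₂)P₀ = (1.9×2.5)/(3.7×9.3)P₀ = 0.1380P₀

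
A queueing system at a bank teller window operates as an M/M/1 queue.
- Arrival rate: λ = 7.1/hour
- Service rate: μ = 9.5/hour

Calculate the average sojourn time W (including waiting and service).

First, compute utilization: ρ = λ/μ = 7.1/9.5 = 0.7474
For M/M/1: W = 1/(μ-λ)
W = 1/(9.5-7.1) = 1/2.40
W = 0.4167 hours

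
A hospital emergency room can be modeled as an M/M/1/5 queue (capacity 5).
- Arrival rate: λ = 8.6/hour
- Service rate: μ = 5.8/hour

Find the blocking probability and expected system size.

ρ = λ/μ = 8.6/5.8 = 1.48276
P₀ = (1-ρ)/(1-ρ^(K+1)) = (1-1.48276)/(1-1.48276^6) = -0.48276/-9.6274 = 0.05014
P_K = P₀×ρ^K = 0.05014 × 1.48276^5 = 0.05014 × 7.1673 = 0.3594
Blocking probability P_5 = 0.3594 (35.94%)
L = ρ[1 - (K+1)ρ^K + Kρ^(K+1)] / [(1-ρ)(1-ρ^(K+1))]
L = 1.48276 × (1 - 6×7.1673 + 5×10.6274) / ((1 - 1.48276) × (1 - 10.6274)) = 3.5518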